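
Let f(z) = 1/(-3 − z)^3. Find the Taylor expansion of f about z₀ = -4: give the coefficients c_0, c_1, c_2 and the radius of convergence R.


Let w = z − z₀, so z = z₀ + w.
Then -3 − z = -3 − (z₀ + w) = (-3 − z₀) − w = 1 − w.
f(z) = 1/(1 − w)^3 = (1/(1)^3) · (1 − w/(1))^{−3}.
By the binomial series (1−u)^{−3} = Σ_{n≥0} C(n+2, 2) u^n for |u|<1, with u = w/(1):
  c_n = C(n+2, 2) / (1)^(n+3).
  c_0 = 1/(1)^3 = 1.
  c_1 = 3/(1)^4 = 3.
  c_2 = 6/(1)^5 = 6.
The series is valid for |w/d| < 1, i.e. |z − z₀| < |d|.
Radius of convergence: R = |-3 − z₀| = |1| = 1 (distance from z₀ to the singularity z = -3).

c_0 = 1, c_1 = 3, c_2 = 6; R = 1.


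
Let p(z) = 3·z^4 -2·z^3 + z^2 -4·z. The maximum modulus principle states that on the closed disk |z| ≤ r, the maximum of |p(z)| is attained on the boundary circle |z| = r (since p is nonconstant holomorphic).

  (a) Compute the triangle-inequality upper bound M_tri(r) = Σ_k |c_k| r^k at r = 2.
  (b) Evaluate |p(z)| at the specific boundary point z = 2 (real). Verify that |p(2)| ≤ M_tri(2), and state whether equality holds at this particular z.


Coefficients: c_0 = 0, c_1 = -4, c_2 = 1, c_3 = -2, c_4 = 3. Radius r = 2.
Part (a). Triangle bound: M_tri(r) = Σ_k |c_k| r^k
  = |0|·2^0 + |-4|·2^1 + |1|·2^2 + |-2|·2^3 + |3|·2^4
  = 0 + 8 + 4 + 16 + 48 = 76.
This bounds M(r) := max_{|z|=r} |p(z)| from above; equality holds iff all terms c_k z^k can be made to align in phase at a single z on |z|=r.
Part (b). At z = 2 (real, on the circle |z| = r):
  p(2) = (0)·2^0 + (-4)·2^1 + (1)·2^2 + (-2)·2^3 + (3)·2^4 = 28.
  |p(2)| = 28.
Check: |p(2)| = 28 ≤ 76 = M_tri(2). ✓ Equality does not hold at z = 2 (the coefficients have mixed signs, so the terms do not all align in phase there).

M_tri(2) = 76; |p(2)| = 28; equality at z=2: no.


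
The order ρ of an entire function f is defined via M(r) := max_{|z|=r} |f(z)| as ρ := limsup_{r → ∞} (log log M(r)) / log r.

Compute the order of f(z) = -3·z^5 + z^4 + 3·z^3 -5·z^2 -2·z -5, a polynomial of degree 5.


|f(z)| ≤ Σ|c_k|·r^k = O(r^5) as r → ∞. Polynomial growth is O(e^{r^ε}) for every ε > 0 (since r^5/e^{r^ε} → 0), so ρ ≤ ε for all ε > 0, i.e. ρ = 0. Every nonconstant polynomial has order 0.
Therefore ρ = 0.

Order ρ = 0.


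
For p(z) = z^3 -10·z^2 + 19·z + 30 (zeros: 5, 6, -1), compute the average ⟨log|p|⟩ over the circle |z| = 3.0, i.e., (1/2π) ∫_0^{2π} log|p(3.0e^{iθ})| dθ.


Zeros: -1, 5, 6; r = 3.0.
Inside |z| < r: -1. Outside (|z| ≥ r): 5, 6.
p(0) = 30, so log|p(0)| = log(30) = 3.4012.
Apply Jensen: I(r) = log|p(0)| + Σ_k log(r/|z_k|), summed over zeros inside |z| < r.
  log(r/|z_k|) for z_k = -1: log(3.0/1) = 1.0986
  Outside zeros (5, 6) contribute nothing to the Jensen sum.
Sum over inside zeros: 1.0986.
I(r) = log|p(0)| + (inside sum) = 3.4012 + 1.0986 = 4.4998.
Note: since some zeros are outside |z| ≤ r, the simplified n·log(r) form does NOT apply — only the inside zeros contribute.

I(r) ≈ 4.4998.


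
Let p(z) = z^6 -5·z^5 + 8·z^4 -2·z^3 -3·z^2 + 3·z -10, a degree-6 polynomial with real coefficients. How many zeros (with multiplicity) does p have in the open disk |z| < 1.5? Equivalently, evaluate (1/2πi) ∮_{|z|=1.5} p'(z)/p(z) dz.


The zeros of p are: -1, (0 + 1i), (0 - 1i), (2 + 1i), (2 - 1i), 2.
Their magnitudes are: 1, 1, 1, 2.236, 2.236, 2.
Zeros with |z| < R = 1.5: -1, (0 + 1i), (0 - 1i).
Count = 3.
By the argument principle, (1/2πi) ∮_{|z|=R} p'(z)/p(z) dz equals exactly this count.

Number of zeros inside |z| < 1.5: 3.


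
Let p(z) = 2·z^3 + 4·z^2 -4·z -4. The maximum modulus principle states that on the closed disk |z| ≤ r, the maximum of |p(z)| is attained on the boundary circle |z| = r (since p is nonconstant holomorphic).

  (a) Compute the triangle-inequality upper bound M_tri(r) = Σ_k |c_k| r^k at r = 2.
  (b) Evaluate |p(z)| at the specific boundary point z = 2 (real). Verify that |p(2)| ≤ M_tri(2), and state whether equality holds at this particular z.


Coefficients: c_0 = -4, c_1 = -4, c_2 = 4, c_3 = 2. Radius r = 2.
Part (a). Triangle bound: M_tri(r) = Σ_k |c_k| r^k
  = |-4|·2^0 + |-4|·2^1 + |4|·2^2 + |2|·2^3
  = 4 + 8 + 16 + 16 = 44.
This bounds M(r) := max_{|z|=r} |p(z)| from above; equality holds iff all terms c_k z^k can be made to align in phase at a single z on |z|=r.
Part (b). At z = 2 (real, on the circle |z| = r):
  p(2) = (-4)·2^0 + (-4)·2^1 + (4)·2^2 + (2)·2^3 = 20.
  |p(2)| = 20.
Check: |p(2)| = 20 ≤ 44 = M_tri(2). ✓ Equality does not hold at z = 2 (the coefficients have mixed signs, so the terms do not all align in phase there).

M_tri(2) = 44; |p(2)| = 20; equality at z=2: no.


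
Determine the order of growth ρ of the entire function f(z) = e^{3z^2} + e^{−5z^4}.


Each summand is entire of order 2 and 4 respectively (as in the single-exponential case). The order of a sum is at most the max of the orders, so ρ ≤ 4. For the lower bound: on |z|=r choose arg z so that -5z^4 is real positive; then |e^{-5z^4}| = e^{5r^4} while |e^{3z^2}| ≤ e^{3r^2} = o(e^{5r^4}). So |f| ≥ e^{5r^4}(1 − o(1)) and ρ ≥ 4. Hence ρ = max(2, 4) = 4.
Therefore ρ = 4.

Order ρ = 4.


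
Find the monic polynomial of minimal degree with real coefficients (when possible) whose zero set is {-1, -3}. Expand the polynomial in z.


The polynomial is p(z) = ∏_{α ∈ S} (z − α), where S = {-1, -3}.
Expanding the product yields: p(z) = z^2 + 4·z + 3.
The resulting polynomial has degree 2 and real coefficients as required.

p(z) = z^2 + 4·z + 3.


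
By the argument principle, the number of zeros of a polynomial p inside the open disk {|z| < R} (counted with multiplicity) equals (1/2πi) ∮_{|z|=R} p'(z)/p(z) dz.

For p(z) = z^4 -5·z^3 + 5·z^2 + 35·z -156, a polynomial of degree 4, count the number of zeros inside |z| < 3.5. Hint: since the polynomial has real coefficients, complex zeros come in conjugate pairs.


The zeros of p are: (2 + 3i), (2 - 3i), -3, 4.
Their magnitudes are: 3.606, 3.606, 3, 4.
Zeros with |z| < R = 3.5: -3.
Count = 1.
By the argument principle, (1/2πi) ∮_{|z|=R} p'(z)/p(z) dz equals exactly this count.

Number of zeros inside |z| < 3.5: 1.


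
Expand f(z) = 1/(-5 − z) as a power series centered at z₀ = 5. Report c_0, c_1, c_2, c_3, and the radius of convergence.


Let w = z − z₀, so z = z₀ + w.
Then -5 − z = -5 − (z₀ + w) = (-5 − z₀) − w = -10 − w.
f(z) = 1/(-10 − w) = (1/(-10)) · 1/(1 − w/(-10)) = Σ_{n≥0} w^n / (-10)^(n+1).
So c_n = 1/(-10)^(n+1):
  c_0 = 1/(-10)^1 = -1/10.
  c_1 = 1/(-10)^2 = 1/100.
  c_2 = 1/(-10)^3 = -1/1000.
  c_3 = 1/(-10)^4 = 1/10000.
The series is valid for |w/d| < 1, i.e. |z − z₀| < |d|.
Radius of convergence: R = |-5 − z₀| = |-10| = 10 (distance from z₀ to the singularity z = -5).

c_0 = -1/10, c_1 = 1/100, c_2 = -1/1000, c_3 = 1/10000; R = 10.


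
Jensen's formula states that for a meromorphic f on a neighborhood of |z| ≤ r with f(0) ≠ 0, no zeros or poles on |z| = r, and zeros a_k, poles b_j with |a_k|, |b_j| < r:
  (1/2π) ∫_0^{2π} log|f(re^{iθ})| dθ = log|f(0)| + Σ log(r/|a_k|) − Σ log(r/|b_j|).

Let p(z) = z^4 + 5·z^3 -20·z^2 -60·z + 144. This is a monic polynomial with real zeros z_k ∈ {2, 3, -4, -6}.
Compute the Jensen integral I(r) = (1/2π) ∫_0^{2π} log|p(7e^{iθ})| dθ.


Zeros: -6, -4, 2, 3; r = 7.
Inside |z| < r: -6, -4, 2, 3. Outside (|z| ≥ r): ∅.
p(0) = 144, so log|p(0)| = log(144) = 4.9698.
Apply Jensen: I(r) = log|p(0)| + Σ_k log(r/|z_k|), summed over zeros inside |z| < r.
  log(r/|z_k|) for z_k = 2: log(7/2) = 1.2528
  log(r/|z_k|) for z_k = 3: log(7/3) = 0.8473
  log(r/|z_k|) for z_k = -4: log(7/4) = 0.5596
  log(r/|z_k|) for z_k = -6: log(7/6) = 0.1542
Sum over inside zeros: 2.8138.
I(r) = log|p(0)| + (inside sum) = 4.9698 + 2.8138 = 7.7836.
Closed form (all zeros inside, monic): I(r) = n·log(r) = 4·log(7) = 7.7836. ✓

I(r) ≈ 7.7836.


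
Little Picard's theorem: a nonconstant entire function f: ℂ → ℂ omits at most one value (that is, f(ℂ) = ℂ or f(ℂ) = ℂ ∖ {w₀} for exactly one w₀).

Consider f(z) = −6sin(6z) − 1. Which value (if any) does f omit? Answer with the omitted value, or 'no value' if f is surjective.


Little Picard bounds the complement of f(ℂ) to at most one point.
sin is entire and surjective onto ℂ: for every w ∈ ℂ, sin(ζ) = w has a solution ζ ∈ ℂ (e.g., via the complex inverse arcsin). With ζ = 6z this gives z = ζ/(6). Then -6·sin(6z) takes every value in -6·ℂ = ℂ, and adding -1 is a bijection of ℂ. So f is surjective and omits no value. (Note: only on the real line is sin bounded by [−1, 1].)

Omitted value: no value.


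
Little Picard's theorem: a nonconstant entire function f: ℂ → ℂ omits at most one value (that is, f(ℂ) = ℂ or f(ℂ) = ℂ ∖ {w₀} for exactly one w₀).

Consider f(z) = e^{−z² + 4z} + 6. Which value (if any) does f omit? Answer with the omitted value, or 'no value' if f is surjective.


Little Picard bounds the complement of f(ℂ) to at most one point.
The exponent g(z) = −z² + 4z is a nonconstant polynomial, hence surjective onto ℂ. So e^{g(z)} takes every value in {e^w : w ∈ ℂ} = ℂ ∖ {0}. Adding 6 shifts the range to ℂ ∖ {6}. f omits exactly 6.

Omitted value: 6.


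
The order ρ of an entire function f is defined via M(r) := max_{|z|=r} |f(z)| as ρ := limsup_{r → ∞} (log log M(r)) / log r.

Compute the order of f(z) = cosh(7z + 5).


cosh(w) is a linear combination of e^{iw} and e^{−iw} (or e^w, e^{−w} in the hyperbolic case), so |cosh(w)| ≤ e^{|w|}. With w = 7z + 5, |w| ≤ 7|z| + 5 = 7r + 5 on |z| = r, giving M(r) ≤ e^{7r + 5}, so ρ ≤ 1. On a suitable ray (z = it for sin/cos; z = t for sinh/cosh, t real → ∞), |cosh(7z + 5)| grows like e^{7|t|}/2, so ρ ≥ 1. Hence ρ = 1.
Therefore ρ = 1.

Order ρ = 1.


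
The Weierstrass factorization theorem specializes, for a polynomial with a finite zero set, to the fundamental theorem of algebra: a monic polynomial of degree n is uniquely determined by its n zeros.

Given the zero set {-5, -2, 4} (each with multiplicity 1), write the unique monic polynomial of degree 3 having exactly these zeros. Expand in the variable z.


The polynomial is p(z) = ∏_{α ∈ S} (z − α), where S = {-5, -2, 4}.
Expanding the product yields: p(z) = z^3 + 3·z^2 -18·z -40.
The resulting polynomial has degree 3 and real coefficients as required.

p(z) = z^3 + 3·z^2 -18·z -40.


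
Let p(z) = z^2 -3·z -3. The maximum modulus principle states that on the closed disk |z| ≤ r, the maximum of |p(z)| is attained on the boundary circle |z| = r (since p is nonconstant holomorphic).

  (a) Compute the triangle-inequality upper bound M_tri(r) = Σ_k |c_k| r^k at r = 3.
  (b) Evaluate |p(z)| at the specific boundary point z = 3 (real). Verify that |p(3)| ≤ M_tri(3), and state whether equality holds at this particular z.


Coefficients: c_0 = -3, c_1 = -3, c_2 = 1. Radius r = 3.
Part (a). Triangle bound: M_tri(r) = Σ_k |c_k| r^k
  = |-3|·3^0 + |-3|·3^1 + |1|·3^2
  = 3 + 9 + 9 = 21.
This bounds M(r) := max_{|z|=r} |p(z)| from above; equality holds iff all terms c_k z^k can be made to align in phase at a single z on |z|=r.
Part (b). At z = 3 (real, on the circle |z| = r):
  p(3) = (-3)·3^0 + (-3)·3^1 + (1)·3^2 = -3.
  |p(3)| = 3.
Check: |p(3)| = 3 ≤ 21 = M_tri(3). ✓ Equality does not hold at z = 3 (the coefficients have mixed signs, so the terms do not all align in phase there).

M_tri(3) = 21; |p(3)| = 3; equality at z=3: no.


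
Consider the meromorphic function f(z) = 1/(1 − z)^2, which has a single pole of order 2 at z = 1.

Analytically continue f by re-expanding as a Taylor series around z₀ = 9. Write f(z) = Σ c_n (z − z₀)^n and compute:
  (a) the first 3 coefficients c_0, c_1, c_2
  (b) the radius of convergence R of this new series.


Let w = z − z₀, so z = z₀ + w.
Then 1 − z = 1 − (z₀ + w) = (1 − z₀) − w = -8 − w.
f(z) = 1/(-8 − w)^2 = (1/(-8)^2) · (1 − w/(-8))^{−2}.
By the binomial series (1−u)^{−2} = Σ_{n≥0} C(n+1, 1) u^n for |u|<1, with u = w/(-8):
  c_n = C(n+1, 1) / (-8)^(n+2).
  c_0 = 1/(-8)^2 = 1/64.
  c_1 = 2/(-8)^3 = -1/256.
  c_2 = 3/(-8)^4 = 3/4096.
The series is valid for |w/d| < 1, i.e. |z − z₀| < |d|.
Radius of convergence: R = |1 − z₀| = |-8| = 8 (distance from z₀ to the singularity z = 1).

c_0 = 1/64, c_1 = -1/256, c_2 = 3/4096; R = 8.


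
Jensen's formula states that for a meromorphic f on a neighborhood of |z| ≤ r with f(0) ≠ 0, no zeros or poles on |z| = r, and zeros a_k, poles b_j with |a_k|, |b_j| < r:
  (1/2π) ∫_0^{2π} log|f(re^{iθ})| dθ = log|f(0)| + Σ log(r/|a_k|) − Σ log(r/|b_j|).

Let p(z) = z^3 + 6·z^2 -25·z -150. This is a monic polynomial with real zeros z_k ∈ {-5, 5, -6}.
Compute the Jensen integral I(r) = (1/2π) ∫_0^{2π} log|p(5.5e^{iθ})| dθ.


Zeros: -6, -5, 5; r = 5.5.
Inside |z| < r: -5, 5. Outside (|z| ≥ r): -6.
p(0) = -150, so log|p(0)| = log(150) = 5.0106.
Apply Jensen: I(r) = log|p(0)| + Σ_k log(r/|z_k|), summed over zeros inside |z| < r.
  log(r/|z_k|) for z_k = -5: log(5.5/5) = 0.0953
  log(r/|z_k|) for z_k = 5: log(5.5/5) = 0.0953
  Outside zeros (-6) contribute nothing to the Jensen sum.
Sum over inside zeros: 0.1906.
I(r) = log|p(0)| + (inside sum) = 5.0106 + 0.1906 = 5.2013.
Note: since some zeros are outside |z| ≤ r, the simplified n·log(r) form does NOT apply — only the inside zeros contribute.

I(r) ≈ 5.2013.


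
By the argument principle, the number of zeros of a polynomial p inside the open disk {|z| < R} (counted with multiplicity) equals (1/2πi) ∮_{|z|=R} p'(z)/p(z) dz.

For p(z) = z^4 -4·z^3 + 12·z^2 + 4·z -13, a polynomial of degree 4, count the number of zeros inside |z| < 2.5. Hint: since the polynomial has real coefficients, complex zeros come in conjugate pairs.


The zeros of p are: (2 + 3i), (2 - 3i), 1, -1.
Their magnitudes are: 3.606, 3.606, 1, 1.
Zeros with |z| < R = 2.5: 1, -1.
Count = 2.
By the argument principle, (1/2πi) ∮_{|z|=R} p'(z)/p(z) dz equals exactly this count.

Number of zeros inside |z| < 2.5: 2.


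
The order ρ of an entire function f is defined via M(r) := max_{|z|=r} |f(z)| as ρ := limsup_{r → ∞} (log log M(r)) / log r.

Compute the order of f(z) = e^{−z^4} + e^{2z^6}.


Each summand is entire of order 4 and 6 respectively (as in the single-exponential case). The order of a sum is at most the max of the orders, so ρ ≤ 6. For the lower bound: on |z|=r choose arg z so that 2z^6 is real positive; then |e^{2z^6}| = e^{2r^6} while |e^{-1z^4}| ≤ e^{1r^4} = o(e^{2r^6}). So |f| ≥ e^{2r^6}(1 − o(1)) and ρ ≥ 6. Hence ρ = max(4, 6) = 6.
Therefore ρ = 6.

Order ρ = 6.


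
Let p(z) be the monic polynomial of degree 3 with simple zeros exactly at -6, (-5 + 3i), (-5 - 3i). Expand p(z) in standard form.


The polynomial is p(z) = ∏_{α ∈ S} (z − α), where S = {-6, (-5 + 3i), (-5 - 3i)}.
Expanding the product yields: p(z) = z^3 + 16·z^2 + 94·z + 204.
Note conjugate pairs combine to real quadratics: (z − (-5+3i))(z − (-5−3i)) = z² + 10z + 34.
The resulting polynomial has degree 3 and real coefficients as required.

p(z) = z^3 + 16·z^2 + 94·z + 204.


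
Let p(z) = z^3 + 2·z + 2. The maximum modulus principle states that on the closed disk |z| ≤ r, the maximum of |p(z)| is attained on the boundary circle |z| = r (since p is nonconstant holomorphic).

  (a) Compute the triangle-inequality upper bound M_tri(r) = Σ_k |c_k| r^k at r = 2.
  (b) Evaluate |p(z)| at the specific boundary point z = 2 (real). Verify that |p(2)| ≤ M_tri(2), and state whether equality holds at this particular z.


Coefficients: c_0 = 2, c_1 = 2, c_2 = 0, c_3 = 1. Radius r = 2.
Part (a). Triangle bound: M_tri(r) = Σ_k |c_k| r^k
  = |2|·2^0 + |2|·2^1 + |0|·2^2 + |1|·2^3
  = 2 + 4 + 0 + 8 = 14.
This bounds M(r) := max_{|z|=r} |p(z)| from above; equality holds iff all terms c_k z^k can be made to align in phase at a single z on |z|=r.
Part (b). At z = 2 (real, on the circle |z| = r):
  p(2) = (2)·2^0 + (2)·2^1 + (0)·2^2 + (1)·2^3 = 14.
  |p(2)| = 14.
Since all nonzero coefficients share the same sign, |p(2)| = 14 = M_tri(2); the triangle bound is attained at z = 2, so in fact M(r) = 14.

M_tri(2) = 14; |p(2)| = 14; equality at z=2: yes.


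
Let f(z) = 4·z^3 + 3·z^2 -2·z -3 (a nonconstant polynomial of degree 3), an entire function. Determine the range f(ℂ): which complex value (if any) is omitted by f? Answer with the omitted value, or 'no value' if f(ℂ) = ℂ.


Little Picard bounds the complement of f(ℂ) to at most one point.
For every w ∈ ℂ, the equation p(z) − w = 0 is a nonconstant polynomial in z and hence has at least one root by the fundamental theorem of algebra. So p is surjective onto ℂ, omitting no value.

Omitted value: no value.


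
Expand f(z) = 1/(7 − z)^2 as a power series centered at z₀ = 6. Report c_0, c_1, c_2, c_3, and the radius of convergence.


Let w = z − z₀, so z = z₀ + w.
Then 7 − z = 7 − (z₀ + w) = (7 − z₀) − w = 1 − w.
f(z) = 1/(1 − w)^2 = (1/(1)^2) · (1 − w/(1))^{−2}.
By the binomial series (1−u)^{−2} = Σ_{n≥0} C(n+1, 1) u^n for |u|<1, with u = w/(1):
  c_n = C(n+1, 1) / (1)^(n+2).
  c_0 = 1/(1)^2 = 1.
  c_1 = 2/(1)^3 = 2.
  c_2 = 3/(1)^4 = 3.
  c_3 = 4/(1)^5 = 4.
The series is valid for |w/d| < 1, i.e. |z − z₀| < |d|.
Radius of convergence: R = |7 − z₀| = |1| = 1 (distance from z₀ to the singularity z = 7).

c_0 = 1, c_1 = 2, c_2 = 3, c_3 = 4; R = 1.


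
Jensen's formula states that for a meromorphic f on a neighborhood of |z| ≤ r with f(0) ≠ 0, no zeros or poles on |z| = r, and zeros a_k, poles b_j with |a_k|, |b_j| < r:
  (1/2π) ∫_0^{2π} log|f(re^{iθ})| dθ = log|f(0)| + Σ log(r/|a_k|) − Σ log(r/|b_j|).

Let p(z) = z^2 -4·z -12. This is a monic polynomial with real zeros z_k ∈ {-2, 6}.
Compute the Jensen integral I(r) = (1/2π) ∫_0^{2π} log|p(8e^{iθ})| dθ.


Zeros: -2, 6; r = 8.
Inside |z| < r: -2, 6. Outside (|z| ≥ r): ∅.
p(0) = -12, so log|p(0)| = log(12) = 2.4849.
Apply Jensen: I(r) = log|p(0)| + Σ_k log(r/|z_k|), summed over zeros inside |z| < r.
  log(r/|z_k|) for z_k = -2: log(8/2) = 1.3863
  log(r/|z_k|) for z_k = 6: log(8/6) = 0.2877
Sum over inside zeros: 1.6740.
I(r) = log|p(0)| + (inside sum) = 2.4849 + 1.6740 = 4.1589.
Closed form (all zeros inside, monic): I(r) = n·log(r) = 2·log(8) = 4.1589. ✓

I(r) ≈ 4.1589.


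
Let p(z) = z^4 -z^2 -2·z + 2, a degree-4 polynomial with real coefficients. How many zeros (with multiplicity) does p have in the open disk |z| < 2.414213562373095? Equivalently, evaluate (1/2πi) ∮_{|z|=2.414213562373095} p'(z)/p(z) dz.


The zeros of p are: 1, (-1 + 1i), (-1 - 1i), 1.
Their magnitudes are: 1, 1.414, 1.414, 1.
Zeros with |z| < R = 2.414213562373095: 1, (-1 + 1i), (-1 - 1i), 1.
Count = 4.
By the argument principle, (1/2πi) ∮_{|z|=R} p'(z)/p(z) dz equals exactly this count.

Number of zeros inside |z| < 2.414213562373095: 4.


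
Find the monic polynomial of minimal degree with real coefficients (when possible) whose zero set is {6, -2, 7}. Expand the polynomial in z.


The polynomial is p(z) = ∏_{α ∈ S} (z − α), where S = {6, -2, 7}.
Expanding the product yields: p(z) = z^3 -11·z^2 + 16·z + 84.
The resulting polynomial has degree 3 and real coefficients as required.

p(z) = z^3 -11·z^2 + 16·z + 84.


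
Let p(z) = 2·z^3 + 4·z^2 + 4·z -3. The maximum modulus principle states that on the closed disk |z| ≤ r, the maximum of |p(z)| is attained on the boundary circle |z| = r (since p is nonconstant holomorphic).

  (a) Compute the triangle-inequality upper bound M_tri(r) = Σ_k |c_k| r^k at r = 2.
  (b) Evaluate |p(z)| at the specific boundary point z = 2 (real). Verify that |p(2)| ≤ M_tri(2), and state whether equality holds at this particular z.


Coefficients: c_0 = -3, c_1 = 4, c_2 = 4, c_3 = 2. Radius r = 2.
Part (a). Triangle bound: M_tri(r) = Σ_k |c_k| r^k
  = |-3|·2^0 + |4|·2^1 + |4|·2^2 + |2|·2^3
  = 3 + 8 + 16 + 16 = 43.
This bounds M(r) := max_{|z|=r} |p(z)| from above; equality holds iff all terms c_k z^k can be made to align in phase at a single z on |z|=r.
Part (b). At z = 2 (real, on the circle |z| = r):
  p(2) = (-3)·2^0 + (4)·2^1 + (4)·2^2 + (2)·2^3 = 37.
  |p(2)| = 37.
Check: |p(2)| = 37 ≤ 43 = M_tri(2). ✓ Equality does not hold at z = 2 (the coefficients have mixed signs, so the terms do not all align in phase there).

M_tri(2) = 43; |p(2)| = 37; equality at z=2: no.


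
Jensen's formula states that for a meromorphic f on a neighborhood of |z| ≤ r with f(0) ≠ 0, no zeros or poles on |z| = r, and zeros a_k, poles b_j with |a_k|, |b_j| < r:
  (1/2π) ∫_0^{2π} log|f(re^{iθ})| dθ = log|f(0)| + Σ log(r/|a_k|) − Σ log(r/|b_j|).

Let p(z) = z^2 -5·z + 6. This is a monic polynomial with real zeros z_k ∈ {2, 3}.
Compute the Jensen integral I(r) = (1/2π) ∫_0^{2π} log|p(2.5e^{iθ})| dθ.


Zeros: 2, 3; r = 2.5.
Inside |z| < r: 2. Outside (|z| ≥ r): 3.
p(0) = 6, so log|p(0)| = log(6) = 1.7918.
Apply Jensen: I(r) = log|p(0)| + Σ_k log(r/|z_k|), summed over zeros inside |z| < r.
  log(r/|z_k|) for z_k = 2: log(2.5/2) = 0.2231
  Outside zeros (3) contribute nothing to the Jensen sum.
Sum over inside zeros: 0.2231.
I(r) = log|p(0)| + (inside sum) = 1.7918 + 0.2231 = 2.0149.
Note: since some zeros are outside |z| ≤ r, the simplified n·log(r) form does NOT apply — only the inside zeros contribute.

I(r) ≈ 2.0149.


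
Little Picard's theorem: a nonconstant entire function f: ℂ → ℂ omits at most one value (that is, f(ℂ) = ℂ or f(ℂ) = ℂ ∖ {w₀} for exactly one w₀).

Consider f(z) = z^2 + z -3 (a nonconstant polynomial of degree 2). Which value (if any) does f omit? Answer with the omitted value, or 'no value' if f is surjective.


Little Picard bounds the complement of f(ℂ) to at most one point.
For every w ∈ ℂ, the equation p(z) − w = 0 is a nonconstant polynomial in z and hence has at least one root by the fundamental theorem of algebra. So p is surjective onto ℂ, omitting no value.

Omitted value: no value.


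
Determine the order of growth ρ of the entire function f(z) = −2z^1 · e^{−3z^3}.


M(r) = max_{|z|=r} |-2|·|z|^1·|e^{−3z^3}| = 2·r^1 · e^{3r^3} (the factors attain their maxima compatibly on |z|=r). Then log M(r) = log 2 + 1·log r + 3r^3, dominated by the last term, so log log M(r) ~ 3·log r. The polynomial factor -2z^1 contributes only a log r term and does not affect the order. ρ = 3.
Therefore ρ = 3.

Order ρ = 3.


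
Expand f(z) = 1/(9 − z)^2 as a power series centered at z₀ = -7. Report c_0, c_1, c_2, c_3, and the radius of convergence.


Let w = z − z₀, so z = z₀ + w.
Then 9 − z = 9 − (z₀ + w) = (9 − z₀) − w = 16 − w.
f(z) = 1/(16 − w)^2 = (1/(16)^2) · (1 − w/(16))^{−2}.
By the binomial series (1−u)^{−2} = Σ_{n≥0} C(n+1, 1) u^n for |u|<1, with u = w/(16):
  c_n = C(n+1, 1) / (16)^(n+2).
  c_0 = 1/(16)^2 = 1/256.
  c_1 = 2/(16)^3 = 1/2048.
  c_2 = 3/(16)^4 = 3/65536.
  c_3 = 4/(16)^5 = 1/262144.
The series is valid for |w/d| < 1, i.e. |z − z₀| < |d|.
Radius of convergence: R = |9 − z₀| = |16| = 16 (distance from z₀ to the singularity z = 9).

c_0 = 1/256, c_1 = 1/2048, c_2 = 3/65536, c_3 = 1/262144; R = 16.


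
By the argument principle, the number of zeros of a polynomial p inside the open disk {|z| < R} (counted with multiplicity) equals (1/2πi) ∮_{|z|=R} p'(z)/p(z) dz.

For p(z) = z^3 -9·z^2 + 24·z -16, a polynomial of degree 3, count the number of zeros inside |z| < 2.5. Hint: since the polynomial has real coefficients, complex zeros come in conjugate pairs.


The zeros of p are: 4, 1, 4.
Their magnitudes are: 4, 1, 4.
Zeros with |z| < R = 2.5: 1.
Count = 1.
By the argument principle, (1/2πi) ∮_{|z|=R} p'(z)/p(z) dz equals exactly this count.

Number of zeros inside |z| < 2.5: 1.


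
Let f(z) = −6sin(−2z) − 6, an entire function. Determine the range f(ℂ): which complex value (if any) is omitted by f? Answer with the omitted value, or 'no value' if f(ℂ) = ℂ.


Little Picard bounds the complement of f(ℂ) to at most one point.
sin is entire and surjective onto ℂ: for every w ∈ ℂ, sin(ζ) = w has a solution ζ ∈ ℂ (e.g., via the complex inverse arcsin). With ζ = −2z this gives z = ζ/(-2). Then -6·sin(−2z) takes every value in -6·ℂ = ℂ, and adding -6 is a bijection of ℂ. So f is surjective and omits no value. (Note: only on the real line is sin bounded by [−1, 1].)

Omitted value: no value.


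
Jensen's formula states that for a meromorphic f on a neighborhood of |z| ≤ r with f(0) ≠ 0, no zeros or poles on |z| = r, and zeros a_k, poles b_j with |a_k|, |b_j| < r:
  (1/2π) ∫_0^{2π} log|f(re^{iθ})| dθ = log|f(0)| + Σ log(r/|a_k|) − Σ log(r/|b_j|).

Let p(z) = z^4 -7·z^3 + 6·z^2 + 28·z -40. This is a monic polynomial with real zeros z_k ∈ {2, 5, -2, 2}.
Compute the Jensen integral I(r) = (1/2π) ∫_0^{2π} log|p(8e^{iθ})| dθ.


Zeros: -2, 2, 2, 5; r = 8.
Inside |z| < r: -2, 2, 2, 5. Outside (|z| ≥ r): ∅.
p(0) = -40, so log|p(0)| = log(40) = 3.6889.
Apply Jensen: I(r) = log|p(0)| + Σ_k log(r/|z_k|), summed over zeros inside |z| < r.
  log(r/|z_k|) for z_k = 2: log(8/2) = 1.3863
  log(r/|z_k|) for z_k = 5: log(8/5) = 0.4700
  log(r/|z_k|) for z_k = -2: log(8/2) = 1.3863
  log(r/|z_k|) for z_k = 2: log(8/2) = 1.3863
Sum over inside zeros: 4.6289.
I(r) = log|p(0)| + (inside sum) = 3.6889 + 4.6289 = 8.3178.
Closed form (all zeros inside, monic): I(r) = n·log(r) = 4·log(8) = 8.3178. ✓

I(r) ≈ 8.3178.


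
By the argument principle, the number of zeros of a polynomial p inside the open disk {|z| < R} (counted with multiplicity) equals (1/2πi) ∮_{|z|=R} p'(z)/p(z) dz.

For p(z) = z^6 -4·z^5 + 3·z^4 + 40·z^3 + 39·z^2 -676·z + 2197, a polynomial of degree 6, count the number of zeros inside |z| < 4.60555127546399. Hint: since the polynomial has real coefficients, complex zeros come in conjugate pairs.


The zeros of p are: (-3 + 2i), (-3 - 2i), (2 + 3i), (2 - 3i), (3 + 2i), (3 - 2i).
Their magnitudes are: 3.606, 3.606, 3.606, 3.606, 3.606, 3.606.
Zeros with |z| < R = 4.60555127546399: (-3 + 2i), (-3 - 2i), (2 + 3i), (2 - 3i), (3 + 2i), (3 - 2i).
Count = 6.
By the argument principle, (1/2πi) ∮_{|z|=R} p'(z)/p(z) dz equals exactly this count.

Number of zeros inside |z| < 4.60555127546399: 6.


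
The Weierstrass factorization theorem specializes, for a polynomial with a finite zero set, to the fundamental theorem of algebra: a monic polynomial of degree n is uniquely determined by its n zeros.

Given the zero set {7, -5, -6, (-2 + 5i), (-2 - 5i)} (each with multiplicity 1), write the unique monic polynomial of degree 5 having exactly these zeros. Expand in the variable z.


The polynomial is p(z) = ∏_{α ∈ S} (z − α), where S = {7, -5, -6, (-2 + 5i), (-2 - 5i)}.
Expanding the product yields: p(z) = z^5 + 8·z^4 -2·z^3 -282·z^2 -2203·z -6090.
Note conjugate pairs combine to real quadratics: (z − (-2+5i))(z − (-2−5i)) = z² + 4z + 29.
The resulting polynomial has degree 5 and real coefficients as required.

p(z) = z^5 + 8·z^4 -2·z^3 -282·z^2 -2203·z -6090.


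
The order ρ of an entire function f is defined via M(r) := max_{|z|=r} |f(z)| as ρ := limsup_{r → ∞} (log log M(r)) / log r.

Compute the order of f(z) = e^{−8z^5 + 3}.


|e^{−8z^5 + 3}| = e^{Re(-8·z^5) + 3} ≤ e^{8|z|^5 + 3} = e^{8r^5 + 3} on |z| = r, so ρ ≤ 5. Choosing z on |z|=r so that -8·z^5 is real positive (always possible by picking arg z appropriately) gives |f(z)| = e^{8r^5 + 3}, matching the bound. The additive constant 3 does not affect log log M(r) ~ 5·log r. Hence ρ = 5.
Therefore ρ = 5.

Order ρ = 5.


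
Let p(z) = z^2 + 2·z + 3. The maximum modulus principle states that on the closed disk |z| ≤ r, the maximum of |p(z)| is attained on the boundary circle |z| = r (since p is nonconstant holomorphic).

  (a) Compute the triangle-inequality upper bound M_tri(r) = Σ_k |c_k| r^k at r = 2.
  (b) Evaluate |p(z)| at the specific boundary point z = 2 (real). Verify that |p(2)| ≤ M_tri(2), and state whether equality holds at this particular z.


Coefficients: c_0 = 3, c_1 = 2, c_2 = 1. Radius r = 2.
Part (a). Triangle bound: M_tri(r) = Σ_k |c_k| r^k
  = |3|·2^0 + |2|·2^1 + |1|·2^2
  = 3 + 4 + 4 = 11.
This bounds M(r) := max_{|z|=r} |p(z)| from above; equality holds iff all terms c_k z^k can be made to align in phase at a single z on |z|=r.
Part (b). At z = 2 (real, on the circle |z| = r):
  p(2) = (3)·2^0 + (2)·2^1 + (1)·2^2 = 11.
  |p(2)| = 11.
Since all nonzero coefficients share the same sign, |p(2)| = 11 = M_tri(2); the triangle bound is attained at z = 2, so in fact M(r) = 11.

M_tri(2) = 11; |p(2)| = 11; equality at z=2: yes.


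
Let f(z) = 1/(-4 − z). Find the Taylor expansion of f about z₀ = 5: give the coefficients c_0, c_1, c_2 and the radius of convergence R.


Let w = z − z₀, so z = z₀ + w.
Then -4 − z = -4 − (z₀ + w) = (-4 − z₀) − w = -9 − w.
f(z) = 1/(-9 − w) = (1/(-9)) · 1/(1 − w/(-9)) = Σ_{n≥0} w^n / (-9)^(n+1).
So c_n = 1/(-9)^(n+1):
  c_0 = 1/(-9)^1 = -1/9.
  c_1 = 1/(-9)^2 = 1/81.
  c_2 = 1/(-9)^3 = -1/729.
The series is valid for |w/d| < 1, i.e. |z − z₀| < |d|.
Radius of convergence: R = |-4 − z₀| = |-9| = 9 (distance from z₀ to the singularity z = -4).

c_0 = -1/9, c_1 = 1/81, c_2 = -1/729; R = 9.


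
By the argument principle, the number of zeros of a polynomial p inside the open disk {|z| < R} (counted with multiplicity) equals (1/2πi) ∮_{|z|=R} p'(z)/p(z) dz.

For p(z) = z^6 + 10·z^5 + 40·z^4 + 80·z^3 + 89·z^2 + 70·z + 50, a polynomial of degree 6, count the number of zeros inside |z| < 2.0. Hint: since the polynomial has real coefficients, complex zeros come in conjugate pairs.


The zeros of p are: (0 + 1i), (0 - 1i), (-3 + 1i), (-3 - 1i), (-2 + 1i), (-2 - 1i).
Their magnitudes are: 1, 1, 3.162, 3.162, 2.236, 2.236.
Zeros with |z| < R = 2.0: (0 + 1i), (0 - 1i).
Count = 2.
By the argument principle, (1/2πi) ∮_{|z|=R} p'(z)/p(z) dz equals exactly this count.

Number of zeros inside |z| < 2.0: 2.


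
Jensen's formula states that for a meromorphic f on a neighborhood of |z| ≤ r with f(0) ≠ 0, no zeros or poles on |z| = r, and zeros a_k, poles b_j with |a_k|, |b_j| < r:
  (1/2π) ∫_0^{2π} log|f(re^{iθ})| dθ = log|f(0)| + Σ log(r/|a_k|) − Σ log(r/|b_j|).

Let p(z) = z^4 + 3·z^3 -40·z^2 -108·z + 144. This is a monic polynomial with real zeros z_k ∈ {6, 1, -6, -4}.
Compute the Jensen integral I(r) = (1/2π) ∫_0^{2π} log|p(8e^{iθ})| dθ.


Zeros: -6, -4, 1, 6; r = 8.
Inside |z| < r: -6, -4, 1, 6. Outside (|z| ≥ r): ∅.
p(0) = 144, so log|p(0)| = log(144) = 4.9698.
Apply Jensen: I(r) = log|p(0)| + Σ_k log(r/|z_k|), summed over zeros inside |z| < r.
  log(r/|z_k|) for z_k = 6: log(8/6) = 0.2877
  log(r/|z_k|) for z_k = 1: log(8/1) = 2.0794
  log(r/|z_k|) for z_k = -6: log(8/6) = 0.2877
  log(r/|z_k|) for z_k = -4: log(8/4) = 0.6931
Sum over inside zeros: 3.3480.
I(r) = log|p(0)| + (inside sum) = 4.9698 + 3.3480 = 8.3178.
Closed form (all zeros inside, monic): I(r) = n·log(r) = 4·log(8) = 8.3178. ✓

I(r) ≈ 8.3178.


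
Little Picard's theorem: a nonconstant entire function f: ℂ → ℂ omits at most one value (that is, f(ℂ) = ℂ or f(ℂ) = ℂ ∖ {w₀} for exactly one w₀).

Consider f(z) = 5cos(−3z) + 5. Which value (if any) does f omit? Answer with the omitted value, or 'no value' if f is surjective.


Little Picard bounds the complement of f(ℂ) to at most one point.
cos is entire and surjective onto ℂ: for every w ∈ ℂ, cos(ζ) = w has a solution ζ ∈ ℂ (e.g., via the complex inverse arccos). With ζ = −3z this gives z = ζ/(-3). Then 5·cos(−3z) takes every value in 5·ℂ = ℂ, and adding 5 is a bijection of ℂ. So f is surjective and omits no value. (Note: only on the real line is cos bounded by [−1, 1].)

Omitted value: no value.


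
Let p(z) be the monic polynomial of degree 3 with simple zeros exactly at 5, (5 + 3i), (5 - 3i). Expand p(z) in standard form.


The polynomial is p(z) = ∏_{α ∈ S} (z − α), where S = {5, (5 + 3i), (5 - 3i)}.
Expanding the product yields: p(z) = z^3 -15·z^2 + 84·z -170.
Note conjugate pairs combine to real quadratics: (z − (5+3i))(z − (5−3i)) = z² − 10z + 34.
The resulting polynomial has degree 3 and real coefficients as required.

p(z) = z^3 -15·z^2 + 84·z -170.


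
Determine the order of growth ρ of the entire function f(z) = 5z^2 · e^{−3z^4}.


M(r) = max_{|z|=r} |5|·|z|^2·|e^{−3z^4}| = 5·r^2 · e^{3r^4} (the factors attain their maxima compatibly on |z|=r). Then log M(r) = log 5 + 2·log r + 3r^4, dominated by the last term, so log log M(r) ~ 4·log r. The polynomial factor 5z^2 contributes only a log r term and does not affect the order. ρ = 4.
Therefore ρ = 4.

Order ρ = 4.


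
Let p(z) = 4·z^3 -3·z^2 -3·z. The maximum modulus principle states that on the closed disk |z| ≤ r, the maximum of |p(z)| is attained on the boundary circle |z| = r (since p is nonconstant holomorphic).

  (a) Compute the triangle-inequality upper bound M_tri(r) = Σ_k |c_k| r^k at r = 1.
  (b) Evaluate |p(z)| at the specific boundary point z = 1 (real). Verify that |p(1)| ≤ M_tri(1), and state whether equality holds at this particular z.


Coefficients: c_0 = 0, c_1 = -3, c_2 = -3, c_3 = 4. Radius r = 1.
Part (a). Triangle bound: M_tri(r) = Σ_k |c_k| r^k
  = |0|·1^0 + |-3|·1^1 + |-3|·1^2 + |4|·1^3
  = 0 + 3 + 3 + 4 = 10.
This bounds M(r) := max_{|z|=r} |p(z)| from above; equality holds iff all terms c_k z^k can be made to align in phase at a single z on |z|=r.
Part (b). At z = 1 (real, on the circle |z| = r):
  p(1) = (0)·1^0 + (-3)·1^1 + (-3)·1^2 + (4)·1^3 = -2.
  |p(1)| = 2.
Check: |p(1)| = 2 ≤ 10 = M_tri(1). ✓ Equality does not hold at z = 1 (the coefficients have mixed signs, so the terms do not all align in phase there).

M_tri(1) = 10; |p(1)| = 2; equality at z=1: no.


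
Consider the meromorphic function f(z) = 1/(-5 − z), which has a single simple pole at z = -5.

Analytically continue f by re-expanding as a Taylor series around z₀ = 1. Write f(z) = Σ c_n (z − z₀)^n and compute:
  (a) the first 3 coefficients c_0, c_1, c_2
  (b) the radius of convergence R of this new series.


Let w = z − z₀, so z = z₀ + w.
Then -5 − z = -5 − (z₀ + w) = (-5 − z₀) − w = -6 − w.
f(z) = 1/(-6 − w) = (1/(-6)) · 1/(1 − w/(-6)) = Σ_{n≥0} w^n / (-6)^(n+1).
So c_n = 1/(-6)^(n+1):
  c_0 = 1/(-6)^1 = -1/6.
  c_1 = 1/(-6)^2 = 1/36.
  c_2 = 1/(-6)^3 = -1/216.
The series is valid for |w/d| < 1, i.e. |z − z₀| < |d|.
Radius of convergence: R = |-5 − z₀| = |-6| = 6 (distance from z₀ to the singularity z = -5).

c_0 = -1/6, c_1 = 1/36, c_2 = -1/216; R = 6.


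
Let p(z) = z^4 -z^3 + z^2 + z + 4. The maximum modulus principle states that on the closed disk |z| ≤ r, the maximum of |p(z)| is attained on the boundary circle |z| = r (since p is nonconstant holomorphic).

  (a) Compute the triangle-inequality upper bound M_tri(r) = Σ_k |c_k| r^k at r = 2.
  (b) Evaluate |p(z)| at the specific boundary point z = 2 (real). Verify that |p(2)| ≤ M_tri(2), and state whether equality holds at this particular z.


Coefficients: c_0 = 4, c_1 = 1, c_2 = 1, c_3 = -1, c_4 = 1. Radius r = 2.
Part (a). Triangle bound: M_tri(r) = Σ_k |c_k| r^k
  = |4|·2^0 + |1|·2^1 + |1|·2^2 + |-1|·2^3 + |1|·2^4
  = 4 + 2 + 4 + 8 + 16 = 34.
This bounds M(r) := max_{|z|=r} |p(z)| from above; equality holds iff all terms c_k z^k can be made to align in phase at a single z on |z|=r.
Part (b). At z = 2 (real, on the circle |z| = r):
  p(2) = (4)·2^0 + (1)·2^1 + (1)·2^2 + (-1)·2^3 + (1)·2^4 = 18.
  |p(2)| = 18.
Check: |p(2)| = 18 ≤ 34 = M_tri(2). ✓ Equality does not hold at z = 2 (the coefficients have mixed signs, so the terms do not all align in phase there).

M_tri(2) = 34; |p(2)| = 18; equality at z=2: no.


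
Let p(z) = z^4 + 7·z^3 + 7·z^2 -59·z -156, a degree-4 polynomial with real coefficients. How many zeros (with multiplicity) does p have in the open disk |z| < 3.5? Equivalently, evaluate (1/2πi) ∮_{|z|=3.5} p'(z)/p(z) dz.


The zeros of p are: 3, (-3 + 2i), (-3 - 2i), -4.
Their magnitudes are: 3, 3.606, 3.606, 4.
Zeros with |z| < R = 3.5: 3.
Count = 1.
By the argument principle, (1/2πi) ∮_{|z|=R} p'(z)/p(z) dz equals exactly this count.

Number of zeros inside |z| < 3.5: 1.


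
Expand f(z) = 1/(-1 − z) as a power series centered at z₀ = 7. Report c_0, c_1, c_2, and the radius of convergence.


Let w = z − z₀, so z = z₀ + w.
Then -1 − z = -1 − (z₀ + w) = (-1 − z₀) − w = -8 − w.
f(z) = 1/(-8 − w) = (1/(-8)) · 1/(1 − w/(-8)) = Σ_{n≥0} w^n / (-8)^(n+1).
So c_n = 1/(-8)^(n+1):
  c_0 = 1/(-8)^1 = -1/8.
  c_1 = 1/(-8)^2 = 1/64.
  c_2 = 1/(-8)^3 = -1/512.
The series is valid for |w/d| < 1, i.e. |z − z₀| < |d|.
Radius of convergence: R = |-1 − z₀| = |-8| = 8 (distance from z₀ to the singularity z = -1).

c_0 = -1/8, c_1 = 1/64, c_2 = -1/512; R = 8.


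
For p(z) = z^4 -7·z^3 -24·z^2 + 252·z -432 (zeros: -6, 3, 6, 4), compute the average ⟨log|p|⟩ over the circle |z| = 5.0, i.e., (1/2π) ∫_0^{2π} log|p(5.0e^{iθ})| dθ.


Zeros: -6, 3, 4, 6; r = 5.0.
Inside |z| < r: 3, 4. Outside (|z| ≥ r): -6, 6.
p(0) = -432, so log|p(0)| = log(432) = 6.0684.
Apply Jensen: I(r) = log|p(0)| + Σ_k log(r/|z_k|), summed over zeros inside |z| < r.
  log(r/|z_k|) for z_k = 3: log(5.0/3) = 0.5108
  log(r/|z_k|) for z_k = 4: log(5.0/4) = 0.2231
  Outside zeros (-6, 6) contribute nothing to the Jensen sum.
Sum over inside zeros: 0.7340.
I(r) = log|p(0)| + (inside sum) = 6.0684 + 0.7340 = 6.8024.
Note: since some zeros are outside |z| ≤ r, the simplified n·log(r) form does NOT apply — only the inside zeros contribute.

I(r) ≈ 6.8024.


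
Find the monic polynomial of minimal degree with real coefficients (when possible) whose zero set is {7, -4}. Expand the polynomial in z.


The polynomial is p(z) = ∏_{α ∈ S} (z − α), where S = {7, -4}.
Expanding the product yields: p(z) = z^2 -3·z -28.
The resulting polynomial has degree 2 and real coefficients as required.

p(z) = z^2 -3·z -28.


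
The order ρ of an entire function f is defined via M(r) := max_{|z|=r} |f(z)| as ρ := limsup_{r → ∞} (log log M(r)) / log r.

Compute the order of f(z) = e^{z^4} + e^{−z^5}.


Each summand is entire of order 4 and 5 respectively (as in the single-exponential case). The order of a sum is at most the max of the orders, so ρ ≤ 5. For the lower bound: on |z|=r choose arg z so that -1z^5 is real positive; then |e^{-1z^5}| = e^{1r^5} while |e^{1z^4}| ≤ e^{1r^4} = o(e^{1r^5}). So |f| ≥ e^{1r^5}(1 − o(1)) and ρ ≥ 5. Hence ρ = max(4, 5) = 5.
Therefore ρ = 5.

Order ρ = 5.


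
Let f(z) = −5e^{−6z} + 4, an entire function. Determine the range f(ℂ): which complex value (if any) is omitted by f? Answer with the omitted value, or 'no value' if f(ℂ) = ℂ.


Little Picard bounds the complement of f(ℂ) to at most one point.
e^{−6z} is never zero on ℂ, so -5·e^{−6z} takes every value in ℂ ∖ {0}. Adding 4 shifts the range to ℂ ∖ {4}. Thus f omits exactly the value 4.

Omitted value: 4.


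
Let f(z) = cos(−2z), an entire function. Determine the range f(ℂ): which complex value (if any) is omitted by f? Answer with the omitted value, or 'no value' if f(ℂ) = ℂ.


Little Picard bounds the complement of f(ℂ) to at most one point.
cos is entire and surjective onto ℂ: for every w ∈ ℂ, cos(ζ) = w has a solution ζ ∈ ℂ (e.g., via the complex inverse arccos). With ζ = −2z this gives z = ζ/(-2). Then 1·cos(−2z) takes every value in 1·ℂ = ℂ, and adding 0 is a bijection of ℂ. So f is surjective and omits no value. (Note: only on the real line is cos bounded by [−1, 1].)

Omitted value: no value.


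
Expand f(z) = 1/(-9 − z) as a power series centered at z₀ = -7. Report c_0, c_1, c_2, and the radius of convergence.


Let w = z − z₀, so z = z₀ + w.
Then -9 − z = -9 − (z₀ + w) = (-9 − z₀) − w = -2 − w.
f(z) = 1/(-2 − w) = (1/(-2)) · 1/(1 − w/(-2)) = Σ_{n≥0} w^n / (-2)^(n+1).
So c_n = 1/(-2)^(n+1):
  c_0 = 1/(-2)^1 = -1/2.
  c_1 = 1/(-2)^2 = 1/4.
  c_2 = 1/(-2)^3 = -1/8.
The series is valid for |w/d| < 1, i.e. |z − z₀| < |d|.
Radius of convergence: R = |-9 − z₀| = |-2| = 2 (distance from z₀ to the singularity z = -9).

c_0 = -1/2, c_1 = 1/4, c_2 = -1/8; R = 2.
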